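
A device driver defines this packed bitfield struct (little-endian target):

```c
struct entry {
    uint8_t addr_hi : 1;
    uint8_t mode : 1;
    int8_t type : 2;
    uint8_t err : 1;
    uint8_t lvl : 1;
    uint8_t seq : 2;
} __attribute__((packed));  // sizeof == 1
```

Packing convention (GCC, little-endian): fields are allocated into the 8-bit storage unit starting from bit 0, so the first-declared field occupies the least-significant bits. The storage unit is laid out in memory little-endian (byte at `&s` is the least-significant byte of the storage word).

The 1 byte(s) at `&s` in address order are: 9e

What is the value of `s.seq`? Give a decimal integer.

[0]=0x9e (little-endian) → word 0x9e
addr_hi [0+:1] = (word>>0) & 0x1 = 0
mode [1+:1] = (word>>1) & 0x1 = 1
type [2+:2] = (word>>2) & 0x3 = 3
err [4+:1] = (word>>4) & 0x1 = 1
lvl [5+:1] = (word>>5) & 0x1 = 0
seq [6+:2] = (word>>6) & 0x3 = 2  ←

2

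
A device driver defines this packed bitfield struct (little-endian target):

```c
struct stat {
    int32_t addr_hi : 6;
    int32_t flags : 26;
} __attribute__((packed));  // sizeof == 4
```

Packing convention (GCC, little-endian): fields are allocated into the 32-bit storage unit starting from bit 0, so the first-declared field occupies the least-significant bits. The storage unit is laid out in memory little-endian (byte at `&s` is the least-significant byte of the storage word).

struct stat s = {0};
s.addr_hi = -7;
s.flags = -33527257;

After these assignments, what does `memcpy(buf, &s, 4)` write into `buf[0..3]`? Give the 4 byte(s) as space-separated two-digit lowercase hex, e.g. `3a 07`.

f9 89 1a 80

addr_hi:6 = -7 → 0x39 << 0 → word 0x00000039
flags:26 = -33527257 → 0x2006a27 << 6 → word 0x801a89f9
word = 0x801a89f9 → little-endian bytes:
  [0]=0xf9  [1]=0x89  [2]=0x1a  [3]=0x80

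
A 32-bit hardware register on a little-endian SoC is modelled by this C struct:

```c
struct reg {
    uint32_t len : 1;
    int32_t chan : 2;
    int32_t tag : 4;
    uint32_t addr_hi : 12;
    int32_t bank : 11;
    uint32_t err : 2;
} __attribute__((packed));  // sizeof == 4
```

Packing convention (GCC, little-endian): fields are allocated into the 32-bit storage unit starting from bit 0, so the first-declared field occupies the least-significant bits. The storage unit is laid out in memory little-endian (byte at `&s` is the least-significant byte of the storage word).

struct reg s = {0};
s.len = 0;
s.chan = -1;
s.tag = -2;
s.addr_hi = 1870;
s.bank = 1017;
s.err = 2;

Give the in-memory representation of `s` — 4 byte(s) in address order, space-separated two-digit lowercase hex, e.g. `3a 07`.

76 a7 cb 9f

len:1 = 0 → 0x0 << 0 → word 0x00000000
chan:2 = -1 → 0x3 << 1 → word 0x00000006
tag:4 = -2 → 0xe << 3 → word 0x00000076
addr_hi:12 = 1870 → 0x74e << 7 → word 0x0003a776
bank:11 = 1017 → 0x3f9 << 19 → word 0x1fcba776
err:2 = 2 → 0x2 << 30 → word 0x9fcba776
word = 0x9fcba776 → little-endian bytes:
  [0]=0x76  [1]=0xa7  [2]=0xcb  [3]=0x9f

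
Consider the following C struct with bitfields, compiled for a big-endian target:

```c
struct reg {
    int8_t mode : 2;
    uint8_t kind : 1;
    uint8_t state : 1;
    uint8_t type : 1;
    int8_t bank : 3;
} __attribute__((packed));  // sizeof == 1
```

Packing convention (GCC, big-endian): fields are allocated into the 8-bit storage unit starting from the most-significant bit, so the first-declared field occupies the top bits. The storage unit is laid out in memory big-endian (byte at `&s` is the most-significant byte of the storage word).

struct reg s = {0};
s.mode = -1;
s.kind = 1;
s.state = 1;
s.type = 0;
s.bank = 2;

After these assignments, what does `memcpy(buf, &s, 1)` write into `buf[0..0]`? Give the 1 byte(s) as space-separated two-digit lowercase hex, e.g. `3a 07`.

f2

[6+:2] mode=-1 & 0x3 = 0x3; word=0xc0
[5+:1] kind=1 & 0x1 = 0x1; word=0xe0
[4+:1] state=1 & 0x1 = 0x1; word=0xf0
[3+:1] type=0 & 0x1 = 0x0; word=0xf0
[0+:3] bank=2 & 0x7 = 0x2; word=0xf2
word = 0xf2 → big-endian bytes:
  [0]=0xf2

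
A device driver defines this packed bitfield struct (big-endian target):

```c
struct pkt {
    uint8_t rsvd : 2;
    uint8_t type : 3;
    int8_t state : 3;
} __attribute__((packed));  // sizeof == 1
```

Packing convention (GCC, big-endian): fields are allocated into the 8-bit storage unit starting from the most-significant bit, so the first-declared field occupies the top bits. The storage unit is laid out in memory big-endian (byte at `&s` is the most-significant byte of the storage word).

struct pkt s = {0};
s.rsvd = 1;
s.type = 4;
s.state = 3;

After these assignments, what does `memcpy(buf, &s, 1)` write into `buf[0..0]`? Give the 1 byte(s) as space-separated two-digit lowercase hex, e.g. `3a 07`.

63

rsvd (2b) val=1 bits=0x1 at bit 6: 0x40
type (3b) val=4 bits=0x4 at bit 3: 0x60
state (3b) val=3 bits=0x3 at bit 0: 0x63
word = 0x63 → big-endian bytes:
  [0]=0x63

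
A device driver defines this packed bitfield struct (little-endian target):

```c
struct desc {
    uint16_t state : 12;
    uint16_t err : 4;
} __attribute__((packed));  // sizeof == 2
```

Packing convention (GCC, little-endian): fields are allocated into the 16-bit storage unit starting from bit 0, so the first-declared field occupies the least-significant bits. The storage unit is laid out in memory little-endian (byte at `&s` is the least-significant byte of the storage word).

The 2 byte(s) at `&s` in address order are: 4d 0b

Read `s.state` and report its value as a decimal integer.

2893

[0]=0x4d [1]=0x0b (little-endian) → word 0x0b4d
state [0+:12] = (word>>0) & 0xfff = 2893  ←
err [12+:4] = (word>>12) & 0xf = 0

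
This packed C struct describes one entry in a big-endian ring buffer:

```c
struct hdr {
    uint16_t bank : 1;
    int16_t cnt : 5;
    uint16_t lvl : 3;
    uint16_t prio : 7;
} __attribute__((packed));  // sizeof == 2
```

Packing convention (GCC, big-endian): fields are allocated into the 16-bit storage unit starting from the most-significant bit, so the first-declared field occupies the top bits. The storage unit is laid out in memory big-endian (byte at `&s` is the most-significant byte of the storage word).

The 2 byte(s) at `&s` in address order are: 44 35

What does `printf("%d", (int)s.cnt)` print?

-15

[0]=0x44 [1]=0x35 (big-endian) → word 0x4435
bank [15+:1] = (word>>15) & 0x1 = 0
cnt [10+:5] = (word>>10) & 0x1f = 17  ←
lvl [7+:3] = (word>>7) & 0x7 = 0
prio [0+:7] = (word>>0) & 0x7f = 53
cnt signed 5b, MSB=1: 17 - 32 = -15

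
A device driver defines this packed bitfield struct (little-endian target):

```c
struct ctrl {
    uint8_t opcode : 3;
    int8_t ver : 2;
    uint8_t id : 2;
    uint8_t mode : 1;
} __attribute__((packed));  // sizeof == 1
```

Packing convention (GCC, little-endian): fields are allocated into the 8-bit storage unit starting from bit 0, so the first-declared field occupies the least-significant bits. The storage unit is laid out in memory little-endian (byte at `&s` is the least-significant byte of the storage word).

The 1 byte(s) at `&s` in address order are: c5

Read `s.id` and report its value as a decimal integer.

[0]=0xc5 (little-endian) → word 0xc5
opcode:3 @ bit 0 → (0xc5>>0)&0x7 = 0x5
ver:2 @ bit 3 → (0xc5>>3)&0x3 = 0x0
id:2 @ bit 5 → (0xc5>>5)&0x3 = 0x2  ←
mode:1 @ bit 7 → (0xc5>>7)&0x1 = 0x1

2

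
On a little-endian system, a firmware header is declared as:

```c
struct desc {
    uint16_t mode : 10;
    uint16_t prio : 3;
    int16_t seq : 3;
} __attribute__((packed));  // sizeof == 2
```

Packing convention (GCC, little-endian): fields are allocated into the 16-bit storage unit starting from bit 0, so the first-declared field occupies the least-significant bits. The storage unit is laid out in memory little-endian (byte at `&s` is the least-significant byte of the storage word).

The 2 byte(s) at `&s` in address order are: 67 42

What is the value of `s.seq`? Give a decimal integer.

[0]=0x67 [1]=0x42 (little-endian) → word 0x4267
mode [0+:10] = (word>>0) & 0x3ff = 615
prio [10+:3] = (word>>10) & 0x7 = 0
seq [13+:3] = (word>>13) & 0x7 = 2  ←
seq signed 3b, MSB=0: value = 2

2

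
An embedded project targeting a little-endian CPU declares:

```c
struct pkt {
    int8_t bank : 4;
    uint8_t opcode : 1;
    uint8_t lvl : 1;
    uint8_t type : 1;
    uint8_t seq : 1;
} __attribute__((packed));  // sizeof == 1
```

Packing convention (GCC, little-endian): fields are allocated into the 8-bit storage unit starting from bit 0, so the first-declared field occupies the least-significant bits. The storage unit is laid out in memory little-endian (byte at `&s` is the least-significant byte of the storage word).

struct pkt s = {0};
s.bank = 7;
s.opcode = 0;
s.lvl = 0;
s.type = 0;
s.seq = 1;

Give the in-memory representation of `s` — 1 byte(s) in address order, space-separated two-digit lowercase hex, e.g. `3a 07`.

bank (4b) val=7 bits=0x7 at bit 0: 0x07
opcode (1b) val=0 bits=0x0 at bit 4: 0x07
lvl (1b) val=0 bits=0x0 at bit 5: 0x07
type (1b) val=0 bits=0x0 at bit 6: 0x07
seq (1b) val=1 bits=0x1 at bit 7: 0x87
word = 0x87 → little-endian bytes:
  [0]=0x87

87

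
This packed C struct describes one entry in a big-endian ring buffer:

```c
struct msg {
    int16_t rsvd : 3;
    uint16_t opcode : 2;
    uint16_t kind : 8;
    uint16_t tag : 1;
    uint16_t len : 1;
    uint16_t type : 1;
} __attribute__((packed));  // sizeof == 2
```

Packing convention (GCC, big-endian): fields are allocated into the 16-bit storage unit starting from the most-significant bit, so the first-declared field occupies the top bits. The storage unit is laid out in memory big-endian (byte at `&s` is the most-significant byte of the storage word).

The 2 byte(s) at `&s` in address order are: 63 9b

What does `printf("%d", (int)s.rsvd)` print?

3

[0]=0x63 [1]=0x9b (big-endian) → word 0x639b
rsvd [13+:3] = (word>>13) & 0x7 = 3  ←
opcode [11+:2] = (word>>11) & 0x3 = 0
kind [3+:8] = (word>>3) & 0xff = 115
tag [2+:1] = (word>>2) & 0x1 = 0
len [1+:1] = (word>>1) & 0x1 = 1
type [0+:1] = (word>>0) & 0x1 = 1
rsvd signed 3b, MSB=0: value = 3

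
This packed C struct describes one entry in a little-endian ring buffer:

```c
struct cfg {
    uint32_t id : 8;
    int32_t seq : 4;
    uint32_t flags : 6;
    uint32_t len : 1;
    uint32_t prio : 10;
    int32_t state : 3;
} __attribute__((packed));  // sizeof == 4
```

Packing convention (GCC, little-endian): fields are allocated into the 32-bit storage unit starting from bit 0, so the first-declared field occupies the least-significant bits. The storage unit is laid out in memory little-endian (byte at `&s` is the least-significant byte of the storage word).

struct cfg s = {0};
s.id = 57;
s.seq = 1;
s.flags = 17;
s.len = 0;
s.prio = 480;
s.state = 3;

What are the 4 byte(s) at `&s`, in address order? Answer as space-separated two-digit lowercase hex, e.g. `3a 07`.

39 11 01 6f

id:8 = 57 → 0x39 << 0 → word 0x00000039
seq:4 = 1 → 0x1 << 8 → word 0x00000139
flags:6 = 17 → 0x11 << 12 → word 0x00011139
len:1 = 0 → 0x0 << 18 → word 0x00011139
prio:10 = 480 → 0x1e0 << 19 → word 0x0f011139
state:3 = 3 → 0x3 << 29 → word 0x6f011139
word = 0x6f011139 → little-endian bytes:
  [0]=0x39  [1]=0x11  [2]=0x01  [3]=0x6f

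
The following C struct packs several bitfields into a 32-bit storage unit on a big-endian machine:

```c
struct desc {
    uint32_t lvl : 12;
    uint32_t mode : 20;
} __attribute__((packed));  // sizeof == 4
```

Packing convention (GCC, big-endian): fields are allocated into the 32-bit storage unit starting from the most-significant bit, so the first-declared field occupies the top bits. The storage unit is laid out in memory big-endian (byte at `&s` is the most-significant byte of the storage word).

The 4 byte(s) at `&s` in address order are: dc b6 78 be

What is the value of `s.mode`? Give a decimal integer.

[0]=0xdc [1]=0xb6 [2]=0x78 [3]=0xbe (big-endian) → word 0xdcb678be
lvl [20+:12] = (word>>20) & 0xfff = 3531
mode [0+:20] = (word>>0) & 0xfffff = 424126  ←

424126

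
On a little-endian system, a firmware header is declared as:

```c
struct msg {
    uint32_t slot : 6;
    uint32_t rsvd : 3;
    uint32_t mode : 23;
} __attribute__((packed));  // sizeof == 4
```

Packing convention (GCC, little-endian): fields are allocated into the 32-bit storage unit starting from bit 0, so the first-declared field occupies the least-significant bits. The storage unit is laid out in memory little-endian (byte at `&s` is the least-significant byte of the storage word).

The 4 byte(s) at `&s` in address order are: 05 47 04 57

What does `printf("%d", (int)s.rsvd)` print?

[0]=0x05 [1]=0x47 [2]=0x04 [3]=0x57 (little-endian) → word 0x57044705
slot:6 @ bit 0 → (0x57044705>>0)&0x3f = 0x5
rsvd:3 @ bit 6 → (0x57044705>>6)&0x7 = 0x4  ←
mode:23 @ bit 9 → (0x57044705>>9)&0x7fffff = 0x2b8223

4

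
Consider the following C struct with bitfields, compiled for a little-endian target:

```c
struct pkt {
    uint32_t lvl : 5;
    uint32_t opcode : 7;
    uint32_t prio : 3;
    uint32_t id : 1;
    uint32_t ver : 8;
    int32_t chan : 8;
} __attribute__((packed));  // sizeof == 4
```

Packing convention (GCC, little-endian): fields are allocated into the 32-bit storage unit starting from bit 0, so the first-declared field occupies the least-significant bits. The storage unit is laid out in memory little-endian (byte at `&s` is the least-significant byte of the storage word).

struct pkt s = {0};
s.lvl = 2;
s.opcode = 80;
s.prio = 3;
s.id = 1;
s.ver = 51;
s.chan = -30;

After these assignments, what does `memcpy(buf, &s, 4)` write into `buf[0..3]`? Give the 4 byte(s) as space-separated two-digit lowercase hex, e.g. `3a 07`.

02 ba 33 e2

[0+:5] lvl=2 & 0x1f = 0x2; word=0x00000002
[5+:7] opcode=80 & 0x7f = 0x50; word=0x00000a02
[12+:3] prio=3 & 0x7 = 0x3; word=0x00003a02
[15+:1] id=1 & 0x1 = 0x1; word=0x0000ba02
[16+:8] ver=51 & 0xff = 0x33; word=0x0033ba02
[24+:8] chan=-30 & 0xff = 0xe2; word=0xe233ba02
word = 0xe233ba02 → little-endian bytes:
  [0]=0x02  [1]=0xba  [2]=0x33  [3]=0xe2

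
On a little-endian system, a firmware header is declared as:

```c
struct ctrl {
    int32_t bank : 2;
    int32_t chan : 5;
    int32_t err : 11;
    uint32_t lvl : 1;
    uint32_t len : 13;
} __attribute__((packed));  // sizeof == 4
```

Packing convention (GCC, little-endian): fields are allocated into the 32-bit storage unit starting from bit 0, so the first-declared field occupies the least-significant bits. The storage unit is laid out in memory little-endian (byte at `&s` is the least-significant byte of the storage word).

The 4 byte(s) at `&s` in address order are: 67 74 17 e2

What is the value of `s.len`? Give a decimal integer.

[0]=0x67 [1]=0x74 [2]=0x17 [3]=0xe2 (little-endian) → word 0xe2177467
bank [0+:2] = (word>>0) & 0x3 = 3
chan [2+:5] = (word>>2) & 0x1f = 25
err [7+:11] = (word>>7) & 0x7ff = 1768
lvl [18+:1] = (word>>18) & 0x1 = 1
len [19+:13] = (word>>19) & 0x1fff = 7234  ←

7234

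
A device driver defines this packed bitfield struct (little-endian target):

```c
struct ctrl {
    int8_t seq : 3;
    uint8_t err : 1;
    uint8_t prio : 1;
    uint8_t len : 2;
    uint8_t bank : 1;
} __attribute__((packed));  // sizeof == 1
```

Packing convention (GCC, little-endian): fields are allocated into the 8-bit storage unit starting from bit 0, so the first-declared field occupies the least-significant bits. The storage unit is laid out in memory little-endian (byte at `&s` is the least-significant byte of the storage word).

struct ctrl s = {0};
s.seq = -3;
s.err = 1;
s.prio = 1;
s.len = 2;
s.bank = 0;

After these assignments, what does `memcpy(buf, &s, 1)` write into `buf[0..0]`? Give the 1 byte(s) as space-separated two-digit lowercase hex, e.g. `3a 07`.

seq:3 = -3 → 0x5 << 0 → word 0x05
err:1 = 1 → 0x1 << 3 → word 0x0d
prio:1 = 1 → 0x1 << 4 → word 0x1d
len:2 = 2 → 0x2 << 5 → word 0x5d
bank:1 = 0 → 0x0 << 7 → word 0x5d
word = 0x5d → little-endian bytes:
  [0]=0x5d

5d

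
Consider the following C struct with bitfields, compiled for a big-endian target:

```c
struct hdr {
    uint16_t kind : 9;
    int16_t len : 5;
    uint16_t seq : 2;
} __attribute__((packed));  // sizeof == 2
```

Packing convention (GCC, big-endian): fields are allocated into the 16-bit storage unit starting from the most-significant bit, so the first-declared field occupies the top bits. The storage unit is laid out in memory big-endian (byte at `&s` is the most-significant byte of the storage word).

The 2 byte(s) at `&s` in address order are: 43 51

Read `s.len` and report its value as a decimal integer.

[0]=0x43 [1]=0x51 (big-endian) → word 0x4351
kind:9 @ bit 7 → (0x4351>>7)&0x1ff = 0x86
len:5 @ bit 2 → (0x4351>>2)&0x1f = 0x14  ←
seq:2 @ bit 0 → (0x4351>>0)&0x3 = 0x1
len signed 5b, MSB=1: 20 - 32 = -12

-12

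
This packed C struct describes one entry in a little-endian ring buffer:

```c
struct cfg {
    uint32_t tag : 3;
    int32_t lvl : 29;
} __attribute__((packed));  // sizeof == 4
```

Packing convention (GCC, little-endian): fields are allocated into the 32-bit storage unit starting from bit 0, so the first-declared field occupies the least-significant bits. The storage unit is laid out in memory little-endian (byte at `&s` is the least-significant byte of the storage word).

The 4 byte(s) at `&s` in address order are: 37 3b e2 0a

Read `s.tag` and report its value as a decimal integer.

7

[0]=0x37 [1]=0x3b [2]=0xe2 [3]=0x0a (little-endian) → word 0x0ae23b37
tag:3 @ bit 0 → (0x0ae23b37>>0)&0x7 = 0x7  ←
lvl:29 @ bit 3 → (0x0ae23b37>>3)&0x1fffffff = 0x15c4766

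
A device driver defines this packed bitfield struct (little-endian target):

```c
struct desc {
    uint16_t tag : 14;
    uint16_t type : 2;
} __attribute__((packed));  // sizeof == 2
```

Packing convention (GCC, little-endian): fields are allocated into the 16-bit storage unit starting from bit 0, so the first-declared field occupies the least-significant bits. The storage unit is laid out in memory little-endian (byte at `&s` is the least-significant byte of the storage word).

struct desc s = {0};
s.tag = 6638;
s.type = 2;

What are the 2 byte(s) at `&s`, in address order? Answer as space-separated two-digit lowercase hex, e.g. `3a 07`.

ee 99

[0+:14] tag=6638 & 0x3fff = 0x19ee; word=0x19ee
[14+:2] type=2 & 0x3 = 0x2; word=0x99ee
word = 0x99ee → little-endian bytes:
  [0]=0xee  [1]=0x99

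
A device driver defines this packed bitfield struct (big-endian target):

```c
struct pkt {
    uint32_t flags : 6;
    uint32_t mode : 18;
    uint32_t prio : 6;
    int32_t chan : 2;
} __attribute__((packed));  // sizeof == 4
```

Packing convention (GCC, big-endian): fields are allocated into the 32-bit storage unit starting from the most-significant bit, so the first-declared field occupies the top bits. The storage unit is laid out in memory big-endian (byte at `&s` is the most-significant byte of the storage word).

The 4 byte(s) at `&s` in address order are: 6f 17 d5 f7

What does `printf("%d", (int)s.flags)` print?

27

[0]=0x6f [1]=0x17 [2]=0xd5 [3]=0xf7 (big-endian) → word 0x6f17d5f7
flags [26+:6] = (word>>26) & 0x3f = 27  ←
mode [8+:18] = (word>>8) & 0x3ffff = 202709
prio [2+:6] = (word>>2) & 0x3f = 61
chan [0+:2] = (word>>0) & 0x3 = 3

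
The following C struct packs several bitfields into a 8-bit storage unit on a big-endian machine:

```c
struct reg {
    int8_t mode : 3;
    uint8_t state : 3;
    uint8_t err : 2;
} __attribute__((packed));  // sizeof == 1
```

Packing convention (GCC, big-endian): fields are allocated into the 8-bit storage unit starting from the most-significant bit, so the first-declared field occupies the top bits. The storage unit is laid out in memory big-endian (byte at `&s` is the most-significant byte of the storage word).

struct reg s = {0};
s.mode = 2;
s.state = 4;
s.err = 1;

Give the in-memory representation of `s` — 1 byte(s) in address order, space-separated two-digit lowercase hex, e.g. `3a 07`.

mode (3b) val=2 bits=0x2 at bit 5: 0x40
state (3b) val=4 bits=0x4 at bit 2: 0x50
err (2b) val=1 bits=0x1 at bit 0: 0x51
word = 0x51 → big-endian bytes:
  [0]=0x51

51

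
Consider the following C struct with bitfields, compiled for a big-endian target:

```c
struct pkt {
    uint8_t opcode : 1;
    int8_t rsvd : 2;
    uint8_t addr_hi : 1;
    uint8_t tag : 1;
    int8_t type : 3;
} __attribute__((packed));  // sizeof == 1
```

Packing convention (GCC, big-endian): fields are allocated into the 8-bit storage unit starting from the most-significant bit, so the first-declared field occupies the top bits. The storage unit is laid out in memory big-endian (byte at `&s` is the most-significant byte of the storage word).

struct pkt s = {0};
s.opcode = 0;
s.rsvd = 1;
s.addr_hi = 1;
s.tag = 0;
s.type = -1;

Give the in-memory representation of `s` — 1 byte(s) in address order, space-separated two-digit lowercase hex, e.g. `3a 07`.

37

opcode (1b) val=0 bits=0x0 at bit 7: 0x00
rsvd (2b) val=1 bits=0x1 at bit 5: 0x20
addr_hi (1b) val=1 bits=0x1 at bit 4: 0x30
tag (1b) val=0 bits=0x0 at bit 3: 0x30
type (3b) val=-1 bits=0x7 at bit 0: 0x37
word = 0x37 → big-endian bytes:
  [0]=0x37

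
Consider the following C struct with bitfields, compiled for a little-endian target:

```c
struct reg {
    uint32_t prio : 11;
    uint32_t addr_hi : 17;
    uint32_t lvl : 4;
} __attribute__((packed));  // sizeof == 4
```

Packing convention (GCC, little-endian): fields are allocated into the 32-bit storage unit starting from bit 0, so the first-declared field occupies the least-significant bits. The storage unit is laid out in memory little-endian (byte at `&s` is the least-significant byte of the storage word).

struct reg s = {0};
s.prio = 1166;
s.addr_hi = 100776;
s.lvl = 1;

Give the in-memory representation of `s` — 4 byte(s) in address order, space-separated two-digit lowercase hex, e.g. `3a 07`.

prio:11 = 1166 → 0x48e << 0 → word 0x0000048e
addr_hi:17 = 100776 → 0x189a8 << 11 → word 0x0c4d448e
lvl:4 = 1 → 0x1 << 28 → word 0x1c4d448e
word = 0x1c4d448e → little-endian bytes:
  [0]=0x8e  [1]=0x44  [2]=0x4d  [3]=0x1c

8e 44 4d 1c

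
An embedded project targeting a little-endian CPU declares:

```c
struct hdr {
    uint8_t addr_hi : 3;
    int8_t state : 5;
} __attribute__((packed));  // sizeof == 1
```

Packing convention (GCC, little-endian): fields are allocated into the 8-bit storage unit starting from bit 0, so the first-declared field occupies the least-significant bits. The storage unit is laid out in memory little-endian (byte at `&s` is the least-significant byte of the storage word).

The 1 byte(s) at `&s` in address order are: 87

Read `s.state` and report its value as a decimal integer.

-16

[0]=0x87 (little-endian) → word 0x87
addr_hi:3 @ bit 0 → (0x87>>0)&0x7 = 0x7
state:5 @ bit 3 → (0x87>>3)&0x1f = 0x10  ←
state signed 5b, MSB=1: 16 - 32 = -16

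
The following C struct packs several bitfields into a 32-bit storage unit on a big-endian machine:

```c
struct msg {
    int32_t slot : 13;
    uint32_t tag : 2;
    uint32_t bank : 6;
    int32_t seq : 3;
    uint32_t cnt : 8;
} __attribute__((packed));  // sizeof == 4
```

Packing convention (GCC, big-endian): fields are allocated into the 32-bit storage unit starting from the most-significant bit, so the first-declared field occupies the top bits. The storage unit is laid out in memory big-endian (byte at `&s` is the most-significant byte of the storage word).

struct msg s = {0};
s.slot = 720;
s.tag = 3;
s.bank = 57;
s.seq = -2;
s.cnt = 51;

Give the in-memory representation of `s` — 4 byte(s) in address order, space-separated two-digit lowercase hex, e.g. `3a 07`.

[19+:13] slot=720 & 0x1fff = 0x2d0; word=0x16800000
[17+:2] tag=3 & 0x3 = 0x3; word=0x16860000
[11+:6] bank=57 & 0x3f = 0x39; word=0x1687c800
[8+:3] seq=-2 & 0x7 = 0x6; word=0x1687ce00
[0+:8] cnt=51 & 0xff = 0x33; word=0x1687ce33
word = 0x1687ce33 → big-endian bytes:
  [0]=0x16  [1]=0x87  [2]=0xce  [3]=0x33

16 87 ce 33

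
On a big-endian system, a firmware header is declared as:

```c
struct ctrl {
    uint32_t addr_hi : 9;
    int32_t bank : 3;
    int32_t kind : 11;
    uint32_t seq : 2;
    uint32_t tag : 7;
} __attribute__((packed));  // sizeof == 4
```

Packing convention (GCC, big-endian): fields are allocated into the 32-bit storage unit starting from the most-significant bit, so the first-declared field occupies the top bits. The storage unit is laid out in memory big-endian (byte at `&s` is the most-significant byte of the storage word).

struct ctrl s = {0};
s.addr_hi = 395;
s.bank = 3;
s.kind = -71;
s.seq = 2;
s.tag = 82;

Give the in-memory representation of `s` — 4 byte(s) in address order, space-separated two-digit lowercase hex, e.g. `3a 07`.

c5 bf 73 52

[23+:9] addr_hi=395 & 0x1ff = 0x18b; word=0xc5800000
[20+:3] bank=3 & 0x7 = 0x3; word=0xc5b00000
[9+:11] kind=-71 & 0x7ff = 0x7b9; word=0xc5bf7200
[7+:2] seq=2 & 0x3 = 0x2; word=0xc5bf7300
[0+:7] tag=82 & 0x7f = 0x52; word=0xc5bf7352
word = 0xc5bf7352 → big-endian bytes:
  [0]=0xc5  [1]=0xbf  [2]=0x73  [3]=0x52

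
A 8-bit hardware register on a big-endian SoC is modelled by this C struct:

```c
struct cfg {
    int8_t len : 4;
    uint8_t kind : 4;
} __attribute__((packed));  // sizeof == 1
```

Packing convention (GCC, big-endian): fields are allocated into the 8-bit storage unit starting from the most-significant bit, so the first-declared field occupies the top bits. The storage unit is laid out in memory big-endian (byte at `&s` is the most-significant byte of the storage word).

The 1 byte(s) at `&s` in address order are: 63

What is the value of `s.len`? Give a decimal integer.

[0]=0x63 (big-endian) → word 0x63
len [4+:4] = (word>>4) & 0xf = 6  ←
kind [0+:4] = (word>>0) & 0xf = 3
len signed 4b, MSB=0: value = 6

6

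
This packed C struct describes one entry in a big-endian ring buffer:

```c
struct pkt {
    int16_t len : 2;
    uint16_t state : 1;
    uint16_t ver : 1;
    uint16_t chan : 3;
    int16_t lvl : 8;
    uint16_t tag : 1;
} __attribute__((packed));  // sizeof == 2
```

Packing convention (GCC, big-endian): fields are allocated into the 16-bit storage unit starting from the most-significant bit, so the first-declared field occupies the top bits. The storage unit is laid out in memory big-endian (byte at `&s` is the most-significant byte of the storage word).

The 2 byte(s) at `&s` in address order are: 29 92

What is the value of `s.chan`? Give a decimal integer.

[0]=0x29 [1]=0x92 (big-endian) → word 0x2992
len:2 @ bit 14 → (0x2992>>14)&0x3 = 0x0
state:1 @ bit 13 → (0x2992>>13)&0x1 = 0x1
ver:1 @ bit 12 → (0x2992>>12)&0x1 = 0x0
chan:3 @ bit 9 → (0x2992>>9)&0x7 = 0x4  ←
lvl:8 @ bit 1 → (0x2992>>1)&0xff = 0xc9
tag:1 @ bit 0 → (0x2992>>0)&0x1 = 0x0

4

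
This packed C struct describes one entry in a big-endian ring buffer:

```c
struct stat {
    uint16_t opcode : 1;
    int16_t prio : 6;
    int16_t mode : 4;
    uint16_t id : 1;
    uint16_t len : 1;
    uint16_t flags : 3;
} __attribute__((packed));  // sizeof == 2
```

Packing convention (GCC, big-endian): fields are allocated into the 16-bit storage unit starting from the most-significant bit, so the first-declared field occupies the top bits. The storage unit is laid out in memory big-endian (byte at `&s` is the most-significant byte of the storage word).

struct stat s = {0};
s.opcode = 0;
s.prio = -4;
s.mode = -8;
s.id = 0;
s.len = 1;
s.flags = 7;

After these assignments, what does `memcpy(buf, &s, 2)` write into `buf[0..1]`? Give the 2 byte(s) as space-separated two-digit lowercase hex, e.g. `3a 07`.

79 0f

opcode (1b) val=0 bits=0x0 at bit 15: 0x0000
prio (6b) val=-4 bits=0x3c at bit 9: 0x7800
mode (4b) val=-8 bits=0x8 at bit 5: 0x7900
id (1b) val=0 bits=0x0 at bit 4: 0x7900
len (1b) val=1 bits=0x1 at bit 3: 0x7908
flags (3b) val=7 bits=0x7 at bit 0: 0x790f
word = 0x790f → big-endian bytes:
  [0]=0x79  [1]=0x0f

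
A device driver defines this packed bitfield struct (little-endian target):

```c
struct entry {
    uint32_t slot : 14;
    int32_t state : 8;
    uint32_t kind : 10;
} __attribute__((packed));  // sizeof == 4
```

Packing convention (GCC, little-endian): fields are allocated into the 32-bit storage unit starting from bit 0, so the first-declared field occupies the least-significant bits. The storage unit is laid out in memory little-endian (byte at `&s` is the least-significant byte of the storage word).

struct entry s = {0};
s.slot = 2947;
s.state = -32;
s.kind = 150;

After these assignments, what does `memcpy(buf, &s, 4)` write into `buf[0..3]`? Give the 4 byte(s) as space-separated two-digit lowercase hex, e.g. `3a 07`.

83 0b b8 25

slot:14 = 2947 → 0xb83 << 0 → word 0x00000b83
state:8 = -32 → 0xe0 << 14 → word 0x00380b83
kind:10 = 150 → 0x96 << 22 → word 0x25b80b83
word = 0x25b80b83 → little-endian bytes:
  [0]=0x83  [1]=0x0b  [2]=0xb8  [3]=0x25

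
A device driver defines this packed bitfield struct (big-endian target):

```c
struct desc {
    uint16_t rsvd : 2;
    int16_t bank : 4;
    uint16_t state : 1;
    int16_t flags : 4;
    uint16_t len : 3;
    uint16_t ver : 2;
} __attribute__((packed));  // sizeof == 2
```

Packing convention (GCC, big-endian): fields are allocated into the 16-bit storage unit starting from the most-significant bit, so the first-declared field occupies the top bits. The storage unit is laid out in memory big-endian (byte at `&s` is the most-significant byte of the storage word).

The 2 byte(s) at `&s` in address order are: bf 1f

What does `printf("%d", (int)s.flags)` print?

-8

[0]=0xbf [1]=0x1f (big-endian) → word 0xbf1f
rsvd:2 @ bit 14 → (0xbf1f>>14)&0x3 = 0x2
bank:4 @ bit 10 → (0xbf1f>>10)&0xf = 0xf
state:1 @ bit 9 → (0xbf1f>>9)&0x1 = 0x1
flags:4 @ bit 5 → (0xbf1f>>5)&0xf = 0x8  ←
len:3 @ bit 2 → (0xbf1f>>2)&0x7 = 0x7
ver:2 @ bit 0 → (0xbf1f>>0)&0x3 = 0x3
flags signed 4b, MSB=1: 8 - 16 = -8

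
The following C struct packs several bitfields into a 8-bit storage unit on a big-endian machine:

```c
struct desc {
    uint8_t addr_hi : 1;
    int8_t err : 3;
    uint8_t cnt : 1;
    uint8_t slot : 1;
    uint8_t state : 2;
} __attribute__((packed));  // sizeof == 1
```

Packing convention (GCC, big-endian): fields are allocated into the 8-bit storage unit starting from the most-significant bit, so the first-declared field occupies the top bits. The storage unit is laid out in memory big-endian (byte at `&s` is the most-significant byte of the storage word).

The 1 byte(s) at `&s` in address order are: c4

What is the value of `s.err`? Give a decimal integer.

[0]=0xc4 (big-endian) → word 0xc4
addr_hi [7+:1] = (word>>7) & 0x1 = 1
err [4+:3] = (word>>4) & 0x7 = 4  ←
cnt [3+:1] = (word>>3) & 0x1 = 0
slot [2+:1] = (word>>2) & 0x1 = 1
state [0+:2] = (word>>0) & 0x3 = 0
err signed 3b, MSB=1: 4 - 8 = -4

-4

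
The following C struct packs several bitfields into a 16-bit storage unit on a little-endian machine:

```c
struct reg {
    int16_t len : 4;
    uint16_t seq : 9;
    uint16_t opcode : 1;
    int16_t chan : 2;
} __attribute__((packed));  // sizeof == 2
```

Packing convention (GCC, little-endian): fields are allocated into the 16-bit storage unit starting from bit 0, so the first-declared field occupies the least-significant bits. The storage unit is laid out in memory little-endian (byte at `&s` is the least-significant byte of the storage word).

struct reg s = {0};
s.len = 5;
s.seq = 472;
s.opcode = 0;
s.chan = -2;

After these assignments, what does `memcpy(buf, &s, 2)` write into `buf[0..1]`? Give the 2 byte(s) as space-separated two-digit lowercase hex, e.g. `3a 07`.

85 9d

[0+:4] len=5 & 0xf = 0x5; word=0x0005
[4+:9] seq=472 & 0x1ff = 0x1d8; word=0x1d85
[13+:1] opcode=0 & 0x1 = 0x0; word=0x1d85
[14+:2] chan=-2 & 0x3 = 0x2; word=0x9d85
word = 0x9d85 → little-endian bytes:
  [0]=0x85  [1]=0x9d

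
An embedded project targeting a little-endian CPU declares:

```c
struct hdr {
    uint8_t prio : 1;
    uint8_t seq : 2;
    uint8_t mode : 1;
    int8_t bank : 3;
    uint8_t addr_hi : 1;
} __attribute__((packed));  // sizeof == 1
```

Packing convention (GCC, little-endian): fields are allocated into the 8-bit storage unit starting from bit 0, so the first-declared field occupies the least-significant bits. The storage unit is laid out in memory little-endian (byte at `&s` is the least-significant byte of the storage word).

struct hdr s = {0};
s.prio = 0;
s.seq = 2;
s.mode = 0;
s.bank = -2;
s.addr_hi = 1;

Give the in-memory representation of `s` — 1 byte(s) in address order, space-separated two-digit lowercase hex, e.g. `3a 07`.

e4

[0+:1] prio=0 & 0x1 = 0x0; word=0x00
[1+:2] seq=2 & 0x3 = 0x2; word=0x04
[3+:1] mode=0 & 0x1 = 0x0; word=0x04
[4+:3] bank=-2 & 0x7 = 0x6; word=0x64
[7+:1] addr_hi=1 & 0x1 = 0x1; word=0xe4
word = 0xe4 → little-endian bytes:
  [0]=0xe4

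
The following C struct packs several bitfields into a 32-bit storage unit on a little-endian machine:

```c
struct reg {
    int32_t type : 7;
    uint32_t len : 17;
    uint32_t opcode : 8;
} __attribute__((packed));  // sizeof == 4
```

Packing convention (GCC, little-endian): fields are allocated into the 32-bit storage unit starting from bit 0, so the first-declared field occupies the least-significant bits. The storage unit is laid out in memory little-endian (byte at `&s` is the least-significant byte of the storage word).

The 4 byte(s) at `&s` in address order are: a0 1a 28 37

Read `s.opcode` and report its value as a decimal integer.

[0]=0xa0 [1]=0x1a [2]=0x28 [3]=0x37 (little-endian) → word 0x37281aa0
type:7 @ bit 0 → (0x37281aa0>>0)&0x7f = 0x20
len:17 @ bit 7 → (0x37281aa0>>7)&0x1ffff = 0x5035
opcode:8 @ bit 24 → (0x37281aa0>>24)&0xff = 0x37  ←

55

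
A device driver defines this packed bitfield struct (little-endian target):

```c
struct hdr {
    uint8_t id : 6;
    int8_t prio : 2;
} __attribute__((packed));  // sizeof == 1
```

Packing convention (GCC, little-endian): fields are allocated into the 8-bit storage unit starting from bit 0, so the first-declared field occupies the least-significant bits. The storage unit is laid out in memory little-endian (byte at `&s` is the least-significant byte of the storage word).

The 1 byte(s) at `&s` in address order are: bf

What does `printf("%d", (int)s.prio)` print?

[0]=0xbf (little-endian) → word 0xbf
id:6 @ bit 0 → (0xbf>>0)&0x3f = 0x3f
prio:2 @ bit 6 → (0xbf>>6)&0x3 = 0x2  ←
prio signed 2b, MSB=1: 2 - 4 = -2

-2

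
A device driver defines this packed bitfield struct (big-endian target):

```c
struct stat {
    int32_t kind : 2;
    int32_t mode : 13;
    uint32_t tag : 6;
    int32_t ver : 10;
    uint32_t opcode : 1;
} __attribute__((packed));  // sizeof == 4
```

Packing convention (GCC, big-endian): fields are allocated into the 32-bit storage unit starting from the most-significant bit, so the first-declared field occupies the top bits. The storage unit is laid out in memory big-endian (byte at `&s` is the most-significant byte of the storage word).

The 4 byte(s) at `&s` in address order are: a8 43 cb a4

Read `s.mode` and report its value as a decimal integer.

-3039

[0]=0xa8 [1]=0x43 [2]=0xcb [3]=0xa4 (big-endian) → word 0xa843cba4
kind:2 @ bit 30 → (0xa843cba4>>30)&0x3 = 0x2
mode:13 @ bit 17 → (0xa843cba4>>17)&0x1fff = 0x1421  ←
tag:6 @ bit 11 → (0xa843cba4>>11)&0x3f = 0x39
ver:10 @ bit 1 → (0xa843cba4>>1)&0x3ff = 0x1d2
opcode:1 @ bit 0 → (0xa843cba4>>0)&0x1 = 0x0
mode signed 13b, MSB=1: 5153 - 8192 = -3039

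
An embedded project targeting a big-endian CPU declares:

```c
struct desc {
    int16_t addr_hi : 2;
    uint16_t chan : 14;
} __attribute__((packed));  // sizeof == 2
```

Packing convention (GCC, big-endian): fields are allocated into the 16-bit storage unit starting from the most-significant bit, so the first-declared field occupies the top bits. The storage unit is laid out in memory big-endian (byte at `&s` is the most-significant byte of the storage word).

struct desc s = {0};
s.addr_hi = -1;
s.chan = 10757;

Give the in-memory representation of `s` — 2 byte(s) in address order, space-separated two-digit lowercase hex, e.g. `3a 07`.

addr_hi (2b) val=-1 bits=0x3 at bit 14: 0xc000
chan (14b) val=10757 bits=0x2a05 at bit 0: 0xea05
word = 0xea05 → big-endian bytes:
  [0]=0xea  [1]=0x05

ea 05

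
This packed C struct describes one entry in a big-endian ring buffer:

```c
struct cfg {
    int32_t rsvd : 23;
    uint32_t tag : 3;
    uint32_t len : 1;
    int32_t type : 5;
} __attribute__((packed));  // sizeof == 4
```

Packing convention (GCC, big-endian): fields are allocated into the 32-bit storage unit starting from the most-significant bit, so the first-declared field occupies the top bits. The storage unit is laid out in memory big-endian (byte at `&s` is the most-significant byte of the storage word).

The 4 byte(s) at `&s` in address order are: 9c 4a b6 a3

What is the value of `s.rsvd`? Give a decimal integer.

[0]=0x9c [1]=0x4a [2]=0xb6 [3]=0xa3 (big-endian) → word 0x9c4ab6a3
rsvd [9+:23] = (word>>9) & 0x7fffff = 5121371  ←
tag [6+:3] = (word>>6) & 0x7 = 2
len [5+:1] = (word>>5) & 0x1 = 1
type [0+:5] = (word>>0) & 0x1f = 3
rsvd signed 23b, MSB=1: 5121371 - 8388608 = -3267237

-3267237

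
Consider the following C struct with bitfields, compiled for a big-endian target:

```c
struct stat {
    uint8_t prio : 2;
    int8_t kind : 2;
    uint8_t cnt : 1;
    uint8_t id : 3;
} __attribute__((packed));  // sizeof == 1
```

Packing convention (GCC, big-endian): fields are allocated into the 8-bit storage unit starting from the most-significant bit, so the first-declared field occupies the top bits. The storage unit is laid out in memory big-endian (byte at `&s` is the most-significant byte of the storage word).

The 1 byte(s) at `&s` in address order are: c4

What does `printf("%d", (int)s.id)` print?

4

[0]=0xc4 (big-endian) → word 0xc4
prio [6+:2] = (word>>6) & 0x3 = 3
kind [4+:2] = (word>>4) & 0x3 = 0
cnt [3+:1] = (word>>3) & 0x1 = 0
id [0+:3] = (word>>0) & 0x7 = 4  ←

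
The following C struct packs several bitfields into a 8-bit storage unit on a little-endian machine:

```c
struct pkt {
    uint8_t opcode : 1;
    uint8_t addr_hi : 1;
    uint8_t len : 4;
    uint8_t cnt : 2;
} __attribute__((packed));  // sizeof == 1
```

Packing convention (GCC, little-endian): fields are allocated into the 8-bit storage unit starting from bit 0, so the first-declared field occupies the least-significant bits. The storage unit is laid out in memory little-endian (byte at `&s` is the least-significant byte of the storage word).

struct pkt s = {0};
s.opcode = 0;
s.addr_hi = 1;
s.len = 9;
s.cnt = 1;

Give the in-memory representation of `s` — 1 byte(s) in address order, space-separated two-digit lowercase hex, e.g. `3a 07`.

opcode (1b) val=0 bits=0x0 at bit 0: 0x00
addr_hi (1b) val=1 bits=0x1 at bit 1: 0x02
len (4b) val=9 bits=0x9 at bit 2: 0x26
cnt (2b) val=1 bits=0x1 at bit 6: 0x66
word = 0x66 → little-endian bytes:
  [0]=0x66

66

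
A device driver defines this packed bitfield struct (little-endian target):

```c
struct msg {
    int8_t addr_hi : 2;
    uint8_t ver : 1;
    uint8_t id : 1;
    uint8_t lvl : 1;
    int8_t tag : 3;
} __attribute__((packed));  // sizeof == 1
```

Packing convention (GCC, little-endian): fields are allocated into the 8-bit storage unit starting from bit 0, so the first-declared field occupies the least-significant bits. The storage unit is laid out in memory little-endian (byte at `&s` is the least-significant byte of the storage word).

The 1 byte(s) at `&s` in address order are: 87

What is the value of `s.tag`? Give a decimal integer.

-4

[0]=0x87 (little-endian) → word 0x87
addr_hi:2 @ bit 0 → (0x87>>0)&0x3 = 0x3
ver:1 @ bit 2 → (0x87>>2)&0x1 = 0x1
id:1 @ bit 3 → (0x87>>3)&0x1 = 0x0
lvl:1 @ bit 4 → (0x87>>4)&0x1 = 0x0
tag:3 @ bit 5 → (0x87>>5)&0x7 = 0x4  ←
tag signed 3b, MSB=1: 4 - 8 = -4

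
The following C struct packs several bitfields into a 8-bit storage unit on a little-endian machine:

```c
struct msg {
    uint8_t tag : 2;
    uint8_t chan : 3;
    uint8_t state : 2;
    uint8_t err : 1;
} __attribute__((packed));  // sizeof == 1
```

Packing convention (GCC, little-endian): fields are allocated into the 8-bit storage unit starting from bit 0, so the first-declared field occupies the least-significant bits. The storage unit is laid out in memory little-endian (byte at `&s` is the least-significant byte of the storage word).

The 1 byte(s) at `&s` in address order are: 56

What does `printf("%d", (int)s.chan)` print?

5

[0]=0x56 (little-endian) → word 0x56
tag [0+:2] = (word>>0) & 0x3 = 2
chan [2+:3] = (word>>2) & 0x7 = 5  ←
state [5+:2] = (word>>5) & 0x3 = 2
err [7+:1] = (word>>7) & 0x1 = 0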